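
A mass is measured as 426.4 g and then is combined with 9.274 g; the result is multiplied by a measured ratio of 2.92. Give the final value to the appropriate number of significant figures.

426.4 g + 9.274 g = 435.674 g; the sum is limited to 1 decimal place (4 s.f.).
Carrying full precision, 435.674 × 2.92 = 1272.16808 g; 2.92 has 3 s.f., so the result keeps min(4, 3) = 3 s.f.
Rounded to 3 significant figures: 1.27 × 10^3 g.

1.27 × 10^3 g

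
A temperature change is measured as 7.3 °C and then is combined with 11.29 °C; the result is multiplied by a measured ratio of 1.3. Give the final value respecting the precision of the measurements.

24 °C

7.3 °C + 11.29 °C = 18.59 °C; the sum is limited to 1 decimal place (3 s.f.).
Carrying full precision, 18.59 × 1.3 = 24.167 °C; 1.3 has 2 s.f., so the result keeps min(3, 2) = 2 s.f.
Rounded to 2 significant figures: 24 °C.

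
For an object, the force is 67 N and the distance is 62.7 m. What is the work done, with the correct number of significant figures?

4.2 × 10^3 J

work done = 67 N × 62.7 m = 4200.9 J.
67 has 2 significant figures; 62.7 has 3.
Division/multiplication keeps the fewest: 2 significant figures.
Rounded: 4.2 × 10^3 J.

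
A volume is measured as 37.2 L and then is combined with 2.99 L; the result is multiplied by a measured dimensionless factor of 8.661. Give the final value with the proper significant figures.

37.2 L + 2.99 L = 40.19 L; the sum is limited to 1 decimal place (3 s.f.).
Carrying full precision, 40.19 × 8.661 = 348.08559 L; 8.661 has 4 s.f., so the result keeps min(3, 4) = 3 s.f.
Rounded to 3 significant figures: 3.48 × 10^2 L.

3.48 × 10^2 L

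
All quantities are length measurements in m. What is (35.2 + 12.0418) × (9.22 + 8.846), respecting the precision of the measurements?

853 m²

35.2 + 12.0418 = 47.2418, limited to 1 d.p. → 3 s.f.; 9.22 + 8.846 = 18.066, limited to 2 d.p. → 4 s.f.
Carrying full precision, 47.2418 × 18.066 = 853.4703588; keep min(3, 4) = 3 s.f.
Rounded to 3 significant figures: 853 m².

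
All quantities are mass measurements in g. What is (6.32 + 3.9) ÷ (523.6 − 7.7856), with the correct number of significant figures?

6.32 + 3.9 = 10.22, limited to 1 d.p. → 3 s.f.; 523.6 − 7.7856 = 515.8144, limited to 1 d.p. → 4 s.f.
Carrying full precision, 10.22 ÷ 515.8144 = 0.0198133282049…; keep min(3, 4) = 3 s.f.
Rounded to 3 significant figures: 0.0198.

0.0198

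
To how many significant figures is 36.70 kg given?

36.70: trailing zeros after a decimal point are significant.

4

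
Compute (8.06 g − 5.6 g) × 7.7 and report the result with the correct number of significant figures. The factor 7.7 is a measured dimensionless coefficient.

8.06 g − 5.6 g = 2.46 g; the difference is limited to 1 decimal place (2 s.f.).
Carrying full precision, 2.46 × 7.7 = 18.942 g; 7.7 has 2 s.f., so the result keeps min(2, 2) = 2 s.f.
Rounded to 2 significant figures: 19 g.

19 g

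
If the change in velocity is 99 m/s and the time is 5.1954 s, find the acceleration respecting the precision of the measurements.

19 m/s²

acceleration = 99 m/s ÷ 5.1954 s = 19.0553181661… m/s².
99 has 2 significant figures; 5.1954 has 5.
Division/multiplication keeps the fewest: 2 significant figures.
Rounded: 19 m/s².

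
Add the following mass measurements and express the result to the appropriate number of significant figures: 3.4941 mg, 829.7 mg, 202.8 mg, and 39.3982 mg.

3.4941 mg + 829.7 mg + 202.8 mg + 39.3982 mg = 1075.3923 mg.
Addition/subtraction keeps the fewest decimal places: 3.4941 → 4 decimal places, 829.7 → 1 decimal place, 202.8 → 1 decimal place, 39.3982 → 4 decimal places; limit is 1.
Rounded to 1 decimal place: 1075.4 mg.

1075.4 mg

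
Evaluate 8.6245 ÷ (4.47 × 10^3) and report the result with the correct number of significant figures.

0.00193

8.6245 ÷ (4.47 × 10^3) = 0.00192941834452…
Multiplication/division keeps the fewest significant figures: 8.6245 → 5 s.f., 4.47 × 10^3 → 3 s.f.; limit is 3.
Rounded to 3 significant figures: 0.00193.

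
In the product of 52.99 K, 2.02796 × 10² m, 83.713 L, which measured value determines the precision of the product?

52.99 K

52.99 K → 4 s.f.; 2.02796 × 10² m → 6 s.f.; 83.713 L → 5 s.f.
The fewest is 4 significant figures, from 52.99 K.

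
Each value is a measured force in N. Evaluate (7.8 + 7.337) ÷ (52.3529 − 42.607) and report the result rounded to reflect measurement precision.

7.8 + 7.337 = 15.137, limited to 1 d.p. → 3 s.f.; 52.3529 − 42.607 = 9.7459, limited to 3 d.p. → 4 s.f.
Carrying full precision, 15.137 ÷ 9.7459 = 1.55316594671…; keep min(3, 4) = 3 s.f.
Rounded to 3 significant figures: 1.55.

1.55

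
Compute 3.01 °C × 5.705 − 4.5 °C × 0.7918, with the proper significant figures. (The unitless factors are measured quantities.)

13.6 °C

3.01 × 5.705 = 17.17205 → 17.2 °C (3 s.f., last digit at the 10^-1 place).
4.5 × 0.7918 = 3.5631 → 3.6 °C (2 s.f., last digit at the 10^-1 place).
Difference: 13.60895 °C; keep the coarser place, 10^-1.
Result: 13.6 °C.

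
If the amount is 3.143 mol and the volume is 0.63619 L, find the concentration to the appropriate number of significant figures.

4.940 mol/L

concentration = 3.143 mol ÷ 0.63619 L = 4.94034800924… mol/L.
3.143 has 4 significant figures; 0.63619 has 5.
Division/multiplication keeps the fewest: 4 significant figures.
Rounded: 4.940 mol/L.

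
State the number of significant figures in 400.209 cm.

6

400.209: zeros between nonzero digits are significant.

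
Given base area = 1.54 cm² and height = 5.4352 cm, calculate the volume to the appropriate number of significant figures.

volume = 1.54 cm² × 5.4352 cm = 8.370208 cm³.
1.54 has 3 significant figures; 5.4352 has 5.
Division/multiplication keeps the fewest: 3 significant figures.
Rounded: 8.37 cm³.

8.37 cm³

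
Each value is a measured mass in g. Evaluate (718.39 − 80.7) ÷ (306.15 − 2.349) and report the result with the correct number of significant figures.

2.099

718.39 − 80.7 = 637.69, limited to 1 d.p. → 4 s.f.; 306.15 − 2.349 = 303.801, limited to 2 d.p. → 5 s.f.
Carrying full precision, 637.69 ÷ 303.801 = 2.09903851534…; keep min(4, 5) = 4 s.f.
Rounded to 4 significant figures: 2.099.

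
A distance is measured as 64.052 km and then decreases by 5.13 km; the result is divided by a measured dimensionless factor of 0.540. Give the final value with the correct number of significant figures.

109 km

64.052 km − 5.13 km = 58.922 km; the difference is limited to 2 decimal places (4 s.f.).
Carrying full precision, 58.922 ÷ 0.540 = 109.114814815… km; 0.540 has 3 s.f., so the result keeps min(4, 3) = 3 s.f.
Rounded to 3 significant figures: 109 km.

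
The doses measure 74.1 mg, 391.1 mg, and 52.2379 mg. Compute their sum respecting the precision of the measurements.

517.4 mg

74.1 mg + 391.1 mg + 52.2379 mg = 517.4379 mg.
Addition/subtraction keeps the fewest decimal places: 74.1 → 1 decimal place, 391.1 → 1 decimal place, 52.2379 → 4 decimal places; limit is 1.
Rounded to 1 decimal place: 517.4 mg.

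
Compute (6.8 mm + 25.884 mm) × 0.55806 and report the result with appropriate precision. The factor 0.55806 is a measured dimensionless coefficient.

18.2 mm

6.8 mm + 25.884 mm = 32.684 mm; the sum is limited to 1 decimal place (3 s.f.).
Carrying full precision, 32.684 × 0.55806 = 18.23963304 mm; 0.55806 has 5 s.f., so the result keeps min(3, 5) = 3 s.f.
Rounded to 3 significant figures: 18.2 mm.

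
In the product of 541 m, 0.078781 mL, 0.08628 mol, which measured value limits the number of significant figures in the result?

541 m

541 m → 3 s.f.; 0.078781 mL → 5 s.f.; 0.08628 mol → 4 s.f.
The fewest is 3 significant figures, from 541 m.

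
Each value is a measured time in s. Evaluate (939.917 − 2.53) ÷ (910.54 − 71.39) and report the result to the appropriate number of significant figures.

939.917 − 2.53 = 937.387, limited to 2 d.p. → 5 s.f.; 910.54 − 71.39 = 839.15, limited to 2 d.p. → 5 s.f.
Carrying full precision, 937.387 ÷ 839.15 = 1.11706727045…; keep min(5, 5) = 5 s.f.
Rounded to 5 significant figures: 1.1171.

1.1171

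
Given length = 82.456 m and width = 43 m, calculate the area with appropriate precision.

3.5 × 10^3 m²

area = 82.456 m × 43 m = 3545.608 m².
82.456 has 5 significant figures; 43 has 2.
Division/multiplication keeps the fewest: 2 significant figures.
Rounded: 3.5 × 10^3 m².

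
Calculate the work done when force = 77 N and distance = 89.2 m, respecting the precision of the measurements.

work done = 77 N × 89.2 m = 6868.4 J.
77 has 2 significant figures; 89.2 has 3.
Division/multiplication keeps the fewest: 2 significant figures.
Rounded: 6.9 × 10³ J.

6.9 × 10³ J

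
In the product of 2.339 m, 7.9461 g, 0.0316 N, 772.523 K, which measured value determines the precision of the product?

0.0316 N

2.339 m → 4 s.f.; 7.9461 g → 5 s.f.; 0.0316 N → 3 s.f.; 772.523 K → 6 s.f.
The fewest is 3 significant figures, from 0.0316 N.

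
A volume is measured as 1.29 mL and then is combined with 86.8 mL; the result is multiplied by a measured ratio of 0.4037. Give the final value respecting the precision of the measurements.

35.6 mL

1.29 mL + 86.8 mL = 88.09 mL; the sum is limited to 1 decimal place (3 s.f.).
Carrying full precision, 88.09 × 0.4037 = 35.561933 mL; 0.4037 has 4 s.f., so the result keeps min(3, 4) = 3 s.f.
Rounded to 3 significant figures: 35.6 mL.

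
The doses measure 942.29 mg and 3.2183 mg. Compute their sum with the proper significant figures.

945.51 mg

942.29 mg + 3.2183 mg = 945.5083 mg.
Addition/subtraction keeps the fewest decimal places: 942.29 → 2 decimal places, 3.2183 → 4 decimal places; limit is 2.
Rounded to 2 decimal places: 945.51 mg.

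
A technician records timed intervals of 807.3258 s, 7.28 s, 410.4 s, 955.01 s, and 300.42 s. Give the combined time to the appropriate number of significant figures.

2480.4 s

807.3258 s + 7.28 s + 410.4 s + 955.01 s + 300.42 s = 2480.4358 s.
Addition/subtraction keeps the fewest decimal places: 807.3258 → 4 decimal places, 7.28 → 2 decimal places, 410.4 → 1 decimal place, 955.01 → 2 decimal places, 300.42 → 2 decimal places; limit is 1.
Rounded to 1 decimal place: 2480.4 s.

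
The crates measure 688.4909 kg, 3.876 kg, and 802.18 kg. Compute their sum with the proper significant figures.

1494.55 kg

688.4909 kg + 3.876 kg + 802.18 kg = 1494.5469 kg.
Addition/subtraction keeps the fewest decimal places: 688.4909 → 4 decimal places, 3.876 → 3 decimal places, 802.18 → 2 decimal places; limit is 2.
Rounded to 2 decimal places: 1494.55 kg.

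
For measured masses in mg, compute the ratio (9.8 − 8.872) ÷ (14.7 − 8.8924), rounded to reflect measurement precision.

9.8 − 8.872 = 0.928, limited to 1 d.p. → 1 s.f.; 14.7 − 8.8924 = 5.8076, limited to 1 d.p. → 2 s.f.
Carrying full precision, 0.928 ÷ 5.8076 = 0.159790619189…; keep min(1, 2) = 1 s.f.
Rounded to 1 significant figure: 0.2.

0.2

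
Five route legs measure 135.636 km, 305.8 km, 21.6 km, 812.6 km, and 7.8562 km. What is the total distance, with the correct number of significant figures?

1283.5 km

135.636 km + 305.8 km + 21.6 km + 812.6 km + 7.8562 km = 1283.4922 km.
Addition/subtraction keeps the fewest decimal places: 135.636 → 3 decimal places, 305.8 → 1 decimal place, 21.6 → 1 decimal place, 812.6 → 1 decimal place, 7.8562 → 4 decimal places; limit is 1.
Rounded to 1 decimal place: 1283.5 km.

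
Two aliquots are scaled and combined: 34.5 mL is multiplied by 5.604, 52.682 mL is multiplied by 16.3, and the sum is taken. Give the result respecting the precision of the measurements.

34.5 × 5.604 = 193.338 → 193 mL (3 s.f., last digit at the 10^0 place).
52.682 × 16.3 = 858.7166 → 859 mL (3 s.f., last digit at the 10^0 place).
Sum: 1052.0546 mL; keep the coarser place, 10^0.
Result: 1.052 × 10^3 mL.

1.052 × 10^3 mL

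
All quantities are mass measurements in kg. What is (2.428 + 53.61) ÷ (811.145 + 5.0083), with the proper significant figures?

6.866 × 10⁻²

2.428 + 53.61 = 56.038, limited to 2 d.p. → 4 s.f.; 811.145 + 5.0083 = 816.1533, limited to 3 d.p. → 6 s.f.
Carrying full precision, 56.038 ÷ 816.1533 = 0.0686611204047…; keep min(4, 6) = 4 s.f.
Rounded to 4 significant figures: 6.866 × 10⁻².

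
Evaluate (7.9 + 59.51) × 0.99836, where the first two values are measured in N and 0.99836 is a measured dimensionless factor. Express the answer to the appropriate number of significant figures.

67.3 N

7.9 N + 59.51 N = 67.41 N; the sum is limited to 1 decimal place (3 s.f.).
Carrying full precision, 67.41 × 0.99836 = 67.2994476 N; 0.99836 has 5 s.f., so the result keeps min(3, 5) = 3 s.f.
Rounded to 3 significant figures: 67.3 N.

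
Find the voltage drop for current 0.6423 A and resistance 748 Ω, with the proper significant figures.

voltage drop = 0.6423 A × 748 Ω = 480.4404 V.
0.6423 has 4 significant figures; 748 has 3.
Division/multiplication keeps the fewest: 3 significant figures.
Rounded: 4.80 × 10² V.

4.80 × 10² V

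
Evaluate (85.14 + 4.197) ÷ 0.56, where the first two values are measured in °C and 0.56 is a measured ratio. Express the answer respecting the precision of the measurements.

85.14 °C + 4.197 °C = 89.337 °C; the sum is limited to 2 decimal places (4 s.f.).
Carrying full precision, 89.337 ÷ 0.56 = 159.530357143… °C; 0.56 has 2 s.f., so the result keeps min(4, 2) = 2 s.f.
Rounded to 2 significant figures: 1.6 × 10^2 °C.

1.6 × 10^2 °C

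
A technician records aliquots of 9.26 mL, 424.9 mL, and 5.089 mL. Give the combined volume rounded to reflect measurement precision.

9.26 mL + 424.9 mL + 5.089 mL = 439.249 mL.
Addition/subtraction keeps the fewest decimal places: 9.26 → 2 decimal places, 424.9 → 1 decimal place, 5.089 → 3 decimal places; limit is 1.
Rounded to 1 decimal place: 439.2 mL.

439.2 mL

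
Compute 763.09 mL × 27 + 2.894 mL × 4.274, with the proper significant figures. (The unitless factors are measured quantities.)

2.1 × 10⁴ mL

763.09 × 27 = 20603.43 → 2.1 × 10⁴ mL (2 s.f., last digit at the 10^3 place).
2.894 × 4.274 = 12.368956 → 12.37 mL (4 s.f., last digit at the 10^-2 place).
Sum: 20615.798956 mL; keep the coarser place, 10^3.
Result: 2.1 × 10⁴ mL.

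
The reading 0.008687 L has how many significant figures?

4

0.008687: leading zeros are not significant.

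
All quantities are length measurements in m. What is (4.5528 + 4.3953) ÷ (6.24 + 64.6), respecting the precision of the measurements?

4.5528 + 4.3953 = 8.9481, limited to 4 d.p. → 5 s.f.; 6.24 + 64.6 = 70.84, limited to 1 d.p. → 3 s.f.
Carrying full precision, 8.9481 ÷ 70.84 = 0.126314229249…; keep min(5, 3) = 3 s.f.
Rounded to 3 significant figures: 0.126.

0.126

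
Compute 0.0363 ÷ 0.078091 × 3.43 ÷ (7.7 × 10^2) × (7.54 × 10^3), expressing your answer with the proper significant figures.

0.0363 ÷ 0.078091 × 3.43 ÷ (7.7 × 10^2) × (7.54 × 10^3) = 15.6127850841…
Multiplication/division keeps the fewest significant figures: 0.0363 → 3 s.f., 0.078091 → 5 s.f., 3.43 → 3 s.f., 7.7 × 10^2 → 2 s.f., 7.54 × 10^3 → 3 s.f.; limit is 2.
Rounded to 2 significant figures: 16.

16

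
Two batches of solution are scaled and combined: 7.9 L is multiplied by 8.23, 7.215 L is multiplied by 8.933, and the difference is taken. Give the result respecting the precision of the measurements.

1 L

7.9 × 8.23 = 65.017 → 65 L (2 s.f., last digit at the 10^0 place).
7.215 × 8.933 = 64.451595 → 64.45 L (4 s.f., last digit at the 10^-2 place).
Difference: 0.565405 L; keep the coarser place, 10^0.
Result: 1 L.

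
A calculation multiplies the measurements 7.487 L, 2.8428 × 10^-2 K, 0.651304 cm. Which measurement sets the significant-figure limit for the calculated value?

7.487 L

7.487 L → 4 s.f.; 2.8428 × 10^-2 K → 5 s.f.; 0.651304 cm → 6 s.f.
The fewest is 4 significant figures, from 7.487 L.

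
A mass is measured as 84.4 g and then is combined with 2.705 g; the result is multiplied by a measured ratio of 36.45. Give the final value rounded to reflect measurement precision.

84.4 g + 2.705 g = 87.105 g; the sum is limited to 1 decimal place (3 s.f.).
Carrying full precision, 87.105 × 36.45 = 3174.97725 g; 36.45 has 4 s.f., so the result keeps min(3, 4) = 3 s.f.
Rounded to 3 significant figures: 3.17 × 10³ g.

3.17 × 10³ g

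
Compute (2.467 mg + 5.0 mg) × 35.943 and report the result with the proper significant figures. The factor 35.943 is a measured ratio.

2.467 mg + 5.0 mg = 7.467 mg; the sum is limited to 1 decimal place (2 s.f.).
Carrying full precision, 7.467 × 35.943 = 268.386381 mg; 35.943 has 5 s.f., so the result keeps min(2, 5) = 2 s.f.
Rounded to 2 significant figures: 2.7 × 10^2 mg.

2.7 × 10^2 mg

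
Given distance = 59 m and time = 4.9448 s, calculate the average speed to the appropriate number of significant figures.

12 m/s

average speed = 59 m ÷ 4.9448 s = 11.9317262579… m/s.
59 has 2 significant figures; 4.9448 has 5.
Division/multiplication keeps the fewest: 2 significant figures.
Rounded: 12 m/s.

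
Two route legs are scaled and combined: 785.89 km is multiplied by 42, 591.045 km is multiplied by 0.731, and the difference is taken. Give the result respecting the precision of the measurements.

785.89 × 42 = 33007.38 → 3.3 × 10⁴ km (2 s.f., last digit at the 10^3 place).
591.045 × 0.731 = 432.053895 → 432 km (3 s.f., last digit at the 10^0 place).
Difference: 32575.326105 km; keep the coarser place, 10^3.
Result: 3.3 × 10⁴ km.

3.3 × 10⁴ km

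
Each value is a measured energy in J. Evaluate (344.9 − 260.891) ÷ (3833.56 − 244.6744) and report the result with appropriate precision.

0.0234

344.9 − 260.891 = 84.009, limited to 1 d.p. → 3 s.f.; 3833.56 − 244.6744 = 3588.8856, limited to 2 d.p. → 6 s.f.
Carrying full precision, 84.009 ÷ 3588.8856 = 0.0234081019467…; keep min(3, 6) = 3 s.f.
Rounded to 3 significant figures: 0.0234.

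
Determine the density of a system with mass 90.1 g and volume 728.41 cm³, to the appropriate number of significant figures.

0.124 g/cm³

density = 90.1 g ÷ 728.41 cm³ = 0.123694073393… g/cm³.
90.1 has 3 significant figures; 728.41 has 5.
Division/multiplication keeps the fewest: 3 significant figures.
Rounded: 0.124 g/cm³.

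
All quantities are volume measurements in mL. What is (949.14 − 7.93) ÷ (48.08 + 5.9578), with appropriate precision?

949.14 − 7.93 = 941.21, limited to 2 d.p. → 5 s.f.; 48.08 + 5.9578 = 54.0378, limited to 2 d.p. → 4 s.f.
Carrying full precision, 941.21 ÷ 54.0378 = 17.4176224791…; keep min(5, 4) = 4 s.f.
Rounded to 4 significant figures: 17.42.

17.42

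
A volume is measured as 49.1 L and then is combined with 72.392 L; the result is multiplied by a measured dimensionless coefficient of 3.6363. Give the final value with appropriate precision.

49.1 L + 72.392 L = 121.492 L; the sum is limited to 1 decimal place (4 s.f.).
Carrying full precision, 121.492 × 3.6363 = 441.7813596 L; 3.6363 has 5 s.f., so the result keeps min(4, 5) = 4 s.f.
Rounded to 4 significant figures: 441.8 L.

441.8 L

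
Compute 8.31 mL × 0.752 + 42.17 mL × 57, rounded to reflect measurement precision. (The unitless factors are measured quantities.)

2.4 × 10^3 mL

8.31 × 0.752 = 6.24912 → 6.25 mL (3 s.f., last digit at the 10^-2 place).
42.17 × 57 = 2403.69 → 2.4 × 10^3 mL (2 s.f., last digit at the 10^2 place).
Sum: 2409.93912 mL; keep the coarser place, 10^2.
Result: 2.4 × 10^3 mL.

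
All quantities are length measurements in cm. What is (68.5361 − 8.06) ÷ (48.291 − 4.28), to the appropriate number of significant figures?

68.5361 − 8.06 = 60.4761, limited to 2 d.p. → 4 s.f.; 48.291 − 4.28 = 44.011, limited to 2 d.p. → 4 s.f.
Carrying full precision, 60.4761 ÷ 44.011 = 1.37411328986…; keep min(4, 4) = 4 s.f.
Rounded to 4 significant figures: 1.374.

1.374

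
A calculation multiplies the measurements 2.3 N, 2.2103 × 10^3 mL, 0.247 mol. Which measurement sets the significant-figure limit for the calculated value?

2.3 N → 2 s.f.; 2.2103 × 10^3 mL → 5 s.f.; 0.247 mol → 3 s.f.
The fewest is 2 significant figures, from 2.3 N.

2.3 N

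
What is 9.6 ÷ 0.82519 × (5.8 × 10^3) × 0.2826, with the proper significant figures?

1.9 × 10^4

9.6 ÷ 0.82519 × (5.8 × 10^3) × 0.2826 = 19068.5393667…
Multiplication/division keeps the fewest significant figures: 9.6 → 2 s.f., 0.82519 → 5 s.f., 5.8 × 10^3 → 2 s.f., 0.2826 → 4 s.f.; limit is 2.
Rounded to 2 significant figures: 1.9 × 10^4.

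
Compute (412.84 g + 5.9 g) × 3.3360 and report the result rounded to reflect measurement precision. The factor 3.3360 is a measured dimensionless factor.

412.84 g + 5.9 g = 418.74 g; the sum is limited to 1 decimal place (4 s.f.).
Carrying full precision, 418.74 × 3.3360 = 1396.91664 g; 3.3360 has 5 s.f., so the result keeps min(4, 5) = 4 s.f.
Rounded to 4 significant figures: 1397 g.

1397 g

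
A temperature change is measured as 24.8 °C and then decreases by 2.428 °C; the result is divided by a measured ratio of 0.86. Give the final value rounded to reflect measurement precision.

24.8 °C − 2.428 °C = 22.372 °C; the difference is limited to 1 decimal place (3 s.f.).
Carrying full precision, 22.372 ÷ 0.86 = 26.0139534884… °C; 0.86 has 2 s.f., so the result keeps min(3, 2) = 2 s.f.
Rounded to 2 significant figures: 26 °C.

26 °C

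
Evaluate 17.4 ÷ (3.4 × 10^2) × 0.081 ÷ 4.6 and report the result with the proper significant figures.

17.4 ÷ (3.4 × 10^2) × 0.081 ÷ 4.6 = 0.000901150895141…
Multiplication/division keeps the fewest significant figures: 17.4 → 3 s.f., 3.4 × 10^2 → 2 s.f., 0.081 → 2 s.f., 4.6 → 2 s.f.; limit is 2.
Rounded to 2 significant figures: 9.0 × 10^-4.

9.0 × 10^-4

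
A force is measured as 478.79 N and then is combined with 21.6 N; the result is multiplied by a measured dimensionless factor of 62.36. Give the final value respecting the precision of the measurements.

478.79 N + 21.6 N = 500.39 N; the sum is limited to 1 decimal place (4 s.f.).
Carrying full precision, 500.39 × 62.36 = 31204.3204 N; 62.36 has 4 s.f., so the result keeps min(4, 4) = 4 s.f.
Rounded to 4 significant figures: 3.120 × 10^4 N.

3.120 × 10^4 N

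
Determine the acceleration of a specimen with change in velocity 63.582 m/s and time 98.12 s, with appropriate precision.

0.6480 m/s²

acceleration = 63.582 m/s ÷ 98.12 s = 0.648002445985… m/s².
63.582 has 5 significant figures; 98.12 has 4.
Division/multiplication keeps the fewest: 4 significant figures.
Rounded: 0.6480 m/s².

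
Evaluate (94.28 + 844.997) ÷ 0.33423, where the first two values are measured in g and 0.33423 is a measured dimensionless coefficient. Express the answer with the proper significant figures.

2810.3 g

94.28 g + 844.997 g = 939.277 g; the sum is limited to 2 decimal places (5 s.f.).
Carrying full precision, 939.277 ÷ 0.33423 = 2810.27137001… g; 0.33423 has 5 s.f., so the result keeps min(5, 5) = 5 s.f.
Rounded to 5 significant figures: 2810.3 g.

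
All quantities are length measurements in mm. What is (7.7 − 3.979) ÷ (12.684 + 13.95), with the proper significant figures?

0.14

7.7 − 3.979 = 3.721, limited to 1 d.p. → 2 s.f.; 12.684 + 13.95 = 26.634, limited to 2 d.p. → 4 s.f.
Carrying full precision, 3.721 ÷ 26.634 = 0.139708643088…; keep min(2, 4) = 2 s.f.
Rounded to 2 significant figures: 0.14.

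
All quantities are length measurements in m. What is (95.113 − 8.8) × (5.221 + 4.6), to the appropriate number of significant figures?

95.113 − 8.8 = 86.313, limited to 1 d.p. → 3 s.f.; 5.221 + 4.6 = 9.821, limited to 1 d.p. → 2 s.f.
Carrying full precision, 86.313 × 9.821 = 847.679973; keep min(3, 2) = 2 s.f.
Rounded to 2 significant figures: 8.5 × 10^2 m².

8.5 × 10^2 m²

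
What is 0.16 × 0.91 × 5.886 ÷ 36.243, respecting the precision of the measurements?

0.024

0.16 × 0.91 × 5.886 ÷ 36.243 = 0.0236459895704…
Multiplication/division keeps the fewest significant figures: 0.16 → 2 s.f., 0.91 → 2 s.f., 5.886 → 4 s.f., 36.243 → 5 s.f.; limit is 2.
Rounded to 2 significant figures: 0.024.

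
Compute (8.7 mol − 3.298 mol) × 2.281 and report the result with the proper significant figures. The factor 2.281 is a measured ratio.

12 mol

8.7 mol − 3.298 mol = 5.402 mol; the difference is limited to 1 decimal place (2 s.f.).
Carrying full precision, 5.402 × 2.281 = 12.321962 mol; 2.281 has 4 s.f., so the result keeps min(2, 4) = 2 s.f.
Rounded to 2 significant figures: 12 mol.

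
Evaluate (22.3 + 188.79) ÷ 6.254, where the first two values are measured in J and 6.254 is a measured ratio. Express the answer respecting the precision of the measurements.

33.75 J

22.3 J + 188.79 J = 211.09 J; the sum is limited to 1 decimal place (4 s.f.).
Carrying full precision, 211.09 ÷ 6.254 = 33.7527982091… J; 6.254 has 4 s.f., so the result keeps min(4, 4) = 4 s.f.
Rounded to 4 significant figures: 33.75 J.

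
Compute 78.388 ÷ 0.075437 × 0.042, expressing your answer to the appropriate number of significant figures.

44

78.388 ÷ 0.075437 × 0.042 = 43.6429868632…
Multiplication/division keeps the fewest significant figures: 78.388 → 5 s.f., 0.075437 → 5 s.f., 0.042 → 2 s.f.; limit is 2.
Rounded to 2 significant figures: 44.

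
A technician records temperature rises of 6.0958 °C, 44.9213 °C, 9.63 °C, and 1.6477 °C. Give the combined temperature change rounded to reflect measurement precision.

6.0958 °C + 44.9213 °C + 9.63 °C + 1.6477 °C = 62.2948 °C.
Addition/subtraction keeps the fewest decimal places: 6.0958 → 4 decimal places, 44.9213 → 4 decimal places, 9.63 → 2 decimal places, 1.6477 → 4 decimal places; limit is 2.
Rounded to 2 decimal places: 62.29 °C.

62.29 °C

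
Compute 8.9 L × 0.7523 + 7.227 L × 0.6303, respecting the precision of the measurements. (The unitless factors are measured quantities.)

11.3 L

8.9 × 0.7523 = 6.69547 → 6.7 L (2 s.f., last digit at the 10^-1 place).
7.227 × 0.6303 = 4.5551781 → 4.555 L (4 s.f., last digit at the 10^-3 place).
Sum: 11.2506481 L; keep the coarser place, 10^-1.
Result: 11.3 L.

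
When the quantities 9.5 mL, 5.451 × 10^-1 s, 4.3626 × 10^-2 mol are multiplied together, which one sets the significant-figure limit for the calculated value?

9.5 mL

9.5 mL → 2 s.f.; 5.451 × 10^-1 s → 4 s.f.; 4.3626 × 10^-2 mol → 5 s.f.
The fewest is 2 significant figures, from 9.5 mL.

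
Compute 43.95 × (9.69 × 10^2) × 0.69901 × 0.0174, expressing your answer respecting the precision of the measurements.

43.95 × (9.69 × 10^2) × 0.69901 × 0.0174 = 517.982745864…
Multiplication/division keeps the fewest significant figures: 43.95 → 4 s.f., 9.69 × 10^2 → 3 s.f., 0.69901 → 5 s.f., 0.0174 → 3 s.f.; limit is 3.
Rounded to 3 significant figures: 518.

518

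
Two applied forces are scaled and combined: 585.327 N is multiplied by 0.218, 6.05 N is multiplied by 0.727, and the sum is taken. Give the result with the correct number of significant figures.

585.327 × 0.218 = 127.601286 → 1.28 × 10² N (3 s.f., last digit at the 10^0 place).
6.05 × 0.727 = 4.39835 → 4.40 N (3 s.f., last digit at the 10^-2 place).
Sum: 131.999636 N; keep the coarser place, 10^0.
Result: 132 N.

132 N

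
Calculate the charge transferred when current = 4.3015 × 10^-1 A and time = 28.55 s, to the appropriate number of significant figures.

charge transferred = 4.3015 × 10^-1 A × 28.55 s = 12.2807825 C.
4.3015 × 10^-1 has 5 significant figures; 28.55 has 4.
Division/multiplication keeps the fewest: 4 significant figures.
Rounded: 12.28 C.

12.28 C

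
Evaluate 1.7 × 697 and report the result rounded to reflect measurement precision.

1.7 × 697 = 1184.9
Multiplication/division keeps the fewest significant figures: 1.7 → 2 s.f., 697 → 3 s.f.; limit is 2.
Rounded to 2 significant figures: 1.2 × 10³.

1.2 × 10³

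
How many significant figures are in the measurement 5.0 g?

5.0: trailing zeros after a decimal point are significant.

2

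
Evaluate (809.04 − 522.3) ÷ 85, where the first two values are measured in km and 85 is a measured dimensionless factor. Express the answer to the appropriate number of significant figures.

3.4 km

809.04 km − 522.3 km = 286.74 km; the difference is limited to 1 decimal place (4 s.f.).
Carrying full precision, 286.74 ÷ 85 = 3.37341176471… km; 85 has 2 s.f., so the result keeps min(4, 2) = 2 s.f.
Rounded to 2 significant figures: 3.4 km.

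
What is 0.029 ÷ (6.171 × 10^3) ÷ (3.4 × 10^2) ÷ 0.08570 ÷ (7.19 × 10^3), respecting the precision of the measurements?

2.2 × 10^-11

0.029 ÷ (6.171 × 10^3) ÷ (3.4 × 10^2) ÷ 0.08570 ÷ (7.19 × 10^3) = 2.24312678946 × 10^-11…
Multiplication/division keeps the fewest significant figures: 0.029 → 2 s.f., 6.171 × 10^3 → 4 s.f., 3.4 × 10^2 → 2 s.f., 0.08570 → 4 s.f., 7.19 × 10^3 → 3 s.f.; limit is 2.
Rounded to 2 significant figures: 2.2 × 10^-11.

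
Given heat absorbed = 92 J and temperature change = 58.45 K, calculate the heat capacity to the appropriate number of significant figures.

1.6 J/K

heat capacity = 92 J ÷ 58.45 K = 1.57399486741… J/K.
92 has 2 significant figures; 58.45 has 4.
Division/multiplication keeps the fewest: 2 significant figures.
Rounded: 1.6 J/K.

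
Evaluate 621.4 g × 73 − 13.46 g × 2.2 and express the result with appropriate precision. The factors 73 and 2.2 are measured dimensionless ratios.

4.5 × 10^4 g

621.4 × 73 = 45362.2 → 4.5 × 10^4 g (2 s.f., last digit at the 10^3 place).
13.46 × 2.2 = 29.612 → 30. g (2 s.f., last digit at the 10^0 place).
Difference: 45332.588 g; keep the coarser place, 10^3.
Result: 4.5 × 10^4 g.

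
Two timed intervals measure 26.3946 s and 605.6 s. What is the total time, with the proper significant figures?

6.320 × 10² s

26.3946 s + 605.6 s = 631.9946 s.
Addition/subtraction keeps the fewest decimal places: 26.3946 → 4 decimal places, 605.6 → 1 decimal place; limit is 1.
Rounded to 1 decimal place: 6.320 × 10² s.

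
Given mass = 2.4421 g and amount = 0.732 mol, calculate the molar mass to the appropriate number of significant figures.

molar mass = 2.4421 g ÷ 0.732 mol = 3.33620218579… g/mol.
2.4421 has 5 significant figures; 0.732 has 3.
Division/multiplication keeps the fewest: 3 significant figures.
Rounded: 3.34 g/mol.

3.34 g/mol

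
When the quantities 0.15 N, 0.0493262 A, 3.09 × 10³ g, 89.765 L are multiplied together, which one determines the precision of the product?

0.15 N

0.15 N → 2 s.f.; 0.0493262 A → 6 s.f.; 3.09 × 10³ g → 3 s.f.; 89.765 L → 5 s.f.
The fewest is 2 significant figures, from 0.15 N.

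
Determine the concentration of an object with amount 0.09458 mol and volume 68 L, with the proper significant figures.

concentration = 0.09458 mol ÷ 68 L = 0.00139088235294… mol/L.
0.09458 has 4 significant figures; 68 has 2.
Division/multiplication keeps the fewest: 2 significant figures.
Rounded: 0.0014 mol/L.

0.0014 mol/L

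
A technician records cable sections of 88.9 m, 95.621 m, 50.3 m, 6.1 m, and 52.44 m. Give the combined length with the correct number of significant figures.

88.9 m + 95.621 m + 50.3 m + 6.1 m + 52.44 m = 293.361 m.
Addition/subtraction keeps the fewest decimal places: 88.9 → 1 decimal place, 95.621 → 3 decimal places, 50.3 → 1 decimal place, 6.1 → 1 decimal place, 52.44 → 2 decimal places; limit is 1.
Rounded to 1 decimal place: 293.4 m.

293.4 m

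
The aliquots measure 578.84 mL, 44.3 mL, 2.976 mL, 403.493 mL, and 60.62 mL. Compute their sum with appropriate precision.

578.84 mL + 44.3 mL + 2.976 mL + 403.493 mL + 60.62 mL = 1090.229 mL.
Addition/subtraction keeps the fewest decimal places: 578.84 → 2 decimal places, 44.3 → 1 decimal place, 2.976 → 3 decimal places, 403.493 → 3 decimal places, 60.62 → 2 decimal places; limit is 1.
Rounded to 1 decimal place: 1090.2 mL.

1090.2 mL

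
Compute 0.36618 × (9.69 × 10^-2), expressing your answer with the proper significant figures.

3.55 × 10^-2

0.36618 × (9.69 × 10^-2) = 0.035482842
Multiplication/division keeps the fewest significant figures: 0.36618 → 5 s.f., 9.69 × 10^-2 → 3 s.f.; limit is 3.
Rounded to 3 significant figures: 3.55 × 10^-2.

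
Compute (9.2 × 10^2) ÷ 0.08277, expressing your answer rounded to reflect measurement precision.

(9.2 × 10^2) ÷ 0.08277 = 11115.1383351…
Multiplication/division keeps the fewest significant figures: 9.2 × 10^2 → 2 s.f., 0.08277 → 4 s.f.; limit is 2.
Rounded to 2 significant figures: 1.1 × 10^4.

1.1 × 10^4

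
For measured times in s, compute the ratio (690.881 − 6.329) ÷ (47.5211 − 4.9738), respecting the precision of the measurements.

16.0892

690.881 − 6.329 = 684.552, limited to 3 d.p. → 6 s.f.; 47.5211 − 4.9738 = 42.5473, limited to 4 d.p. → 6 s.f.
Carrying full precision, 684.552 ÷ 42.5473 = 16.0891995497…; keep min(6, 6) = 6 s.f.
Rounded to 6 significant figures: 16.0892.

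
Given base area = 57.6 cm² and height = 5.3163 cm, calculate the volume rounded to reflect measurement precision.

volume = 57.6 cm² × 5.3163 cm = 306.21888 cm³.
57.6 has 3 significant figures; 5.3163 has 5.
Division/multiplication keeps the fewest: 3 significant figures.
Rounded: 306 cm³.

306 cm³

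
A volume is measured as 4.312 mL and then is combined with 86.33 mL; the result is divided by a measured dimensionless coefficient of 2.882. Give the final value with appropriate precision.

31.45 mL

4.312 mL + 86.33 mL = 90.642 mL; the sum is limited to 2 decimal places (4 s.f.).
Carrying full precision, 90.642 ÷ 2.882 = 31.4510756419… mL; 2.882 has 4 s.f., so the result keeps min(4, 4) = 4 s.f.
Rounded to 4 significant figures: 31.45 mL.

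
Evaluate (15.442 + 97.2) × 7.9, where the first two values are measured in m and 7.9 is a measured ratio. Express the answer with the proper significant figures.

8.9 × 10² m

15.442 m + 97.2 m = 112.642 m; the sum is limited to 1 decimal place (4 s.f.).
Carrying full precision, 112.642 × 7.9 = 889.8718 m; 7.9 has 2 s.f., so the result keeps min(4, 2) = 2 s.f.
Rounded to 2 significant figures: 8.9 × 10² m.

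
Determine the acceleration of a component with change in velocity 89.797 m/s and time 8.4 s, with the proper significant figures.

acceleration = 89.797 m/s ÷ 8.4 s = 10.6901190476… m/s².
89.797 has 5 significant figures; 8.4 has 2.
Division/multiplication keeps the fewest: 2 significant figures.
Rounded: 11 m/s².

11 m/s²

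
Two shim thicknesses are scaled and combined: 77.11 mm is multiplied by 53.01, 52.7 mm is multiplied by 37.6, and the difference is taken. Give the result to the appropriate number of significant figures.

77.11 × 53.01 = 4087.6011 → 4088 mm (4 s.f., last digit at the 10^0 place).
52.7 × 37.6 = 1981.52 → 1.98 × 10^3 mm (3 s.f., last digit at the 10^1 place).
Difference: 2106.0811 mm; keep the coarser place, 10^1.
Result: 2.11 × 10^3 mm.

2.11 × 10^3 mm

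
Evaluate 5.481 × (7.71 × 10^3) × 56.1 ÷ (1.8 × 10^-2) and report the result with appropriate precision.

5.481 × (7.71 × 10^3) × 56.1 ÷ (1.8 × 10^-2) = 131705689.5
Multiplication/division keeps the fewest significant figures: 5.481 → 4 s.f., 7.71 × 10^3 → 3 s.f., 56.1 → 3 s.f., 1.8 × 10^-2 → 2 s.f.; limit is 2.
Rounded to 2 significant figures: 1.3 × 10^8.

1.3 × 10^8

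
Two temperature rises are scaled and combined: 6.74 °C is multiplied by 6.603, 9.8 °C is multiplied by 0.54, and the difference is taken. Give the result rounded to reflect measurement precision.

39.2 °C

6.74 × 6.603 = 44.50422 → 44.5 °C (3 s.f., last digit at the 10^-1 place).
9.8 × 0.54 = 5.292 → 5.3 °C (2 s.f., last digit at the 10^-1 place).
Difference: 39.21222 °C; keep the coarser place, 10^-1.
Result: 39.2 °C.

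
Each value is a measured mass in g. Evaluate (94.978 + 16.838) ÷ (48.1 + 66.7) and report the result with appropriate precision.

94.978 + 16.838 = 111.816, limited to 3 d.p. → 6 s.f.; 48.1 + 66.7 = 114.8, limited to 1 d.p. → 4 s.f.
Carrying full precision, 111.816 ÷ 114.8 = 0.974006968641…; keep min(6, 4) = 4 s.f.
Rounded to 4 significant figures: 9.740 × 10⁻¹.

9.740 × 10⁻¹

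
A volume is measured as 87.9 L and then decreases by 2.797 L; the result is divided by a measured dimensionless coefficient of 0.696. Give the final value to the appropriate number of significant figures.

87.9 L − 2.797 L = 85.103 L; the difference is limited to 1 decimal place (3 s.f.).
Carrying full precision, 85.103 ÷ 0.696 = 122.274425287… L; 0.696 has 3 s.f., so the result keeps min(3, 3) = 3 s.f.
Rounded to 3 significant figures: 1.22 × 10^2 L.

1.22 × 10^2 L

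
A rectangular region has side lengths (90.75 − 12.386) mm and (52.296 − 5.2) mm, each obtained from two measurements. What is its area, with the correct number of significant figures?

90.75 − 12.386 = 78.364, limited to 2 d.p. → 4 s.f.; 52.296 − 5.2 = 47.096, limited to 1 d.p. → 3 s.f.
Carrying full precision, 78.364 × 47.096 = 3690.630944; keep min(4, 3) = 3 s.f.
Rounded to 3 significant figures: 3.69 × 10³ mm².

3.69 × 10³ mm²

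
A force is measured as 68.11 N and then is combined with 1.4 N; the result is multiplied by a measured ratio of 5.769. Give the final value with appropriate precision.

68.11 N + 1.4 N = 69.51 N; the sum is limited to 1 decimal place (3 s.f.).
Carrying full precision, 69.51 × 5.769 = 401.00319 N; 5.769 has 4 s.f., so the result keeps min(3, 4) = 3 s.f.
Rounded to 3 significant figures: 401 N.

401 N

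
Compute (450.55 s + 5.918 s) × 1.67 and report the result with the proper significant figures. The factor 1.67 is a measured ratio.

450.55 s + 5.918 s = 456.468 s; the sum is limited to 2 decimal places (5 s.f.).
Carrying full precision, 456.468 × 1.67 = 762.30156 s; 1.67 has 3 s.f., so the result keeps min(5, 3) = 3 s.f.
Rounded to 3 significant figures: 762 s.

762 s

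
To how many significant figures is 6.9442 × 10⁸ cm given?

6.9442 × 10⁸: in scientific notation every digit of the coefficient is significant.

5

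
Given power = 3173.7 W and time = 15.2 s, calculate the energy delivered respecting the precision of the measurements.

energy delivered = 3173.7 W × 15.2 s = 48240.24 J.
3173.7 has 5 significant figures; 15.2 has 3.
Division/multiplication keeps the fewest: 3 significant figures.
Rounded: 4.82 × 10^4 J.

4.82 × 10^4 J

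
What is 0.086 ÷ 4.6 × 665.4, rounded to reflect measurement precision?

12

0.086 ÷ 4.6 × 665.4 = 12.4400869565…
Multiplication/division keeps the fewest significant figures: 0.086 → 2 s.f., 4.6 → 2 s.f., 665.4 → 4 s.f.; limit is 2.
Rounded to 2 significant figures: 12.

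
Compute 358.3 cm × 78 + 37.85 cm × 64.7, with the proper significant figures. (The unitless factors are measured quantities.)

358.3 × 78 = 27947.4 → 2.8 × 10^4 cm (2 s.f., last digit at the 10^3 place).
37.85 × 64.7 = 2448.895 → 2.45 × 10^3 cm (3 s.f., last digit at the 10^1 place).
Sum: 30396.295 cm; keep the coarser place, 10^3.
Result: 3.0 × 10^4 cm.

3.0 × 10^4 cm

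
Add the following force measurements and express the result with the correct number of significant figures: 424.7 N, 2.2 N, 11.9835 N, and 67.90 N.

424.7 N + 2.2 N + 11.9835 N + 67.90 N = 506.7835 N.
Addition/subtraction keeps the fewest decimal places: 424.7 → 1 decimal place, 2.2 → 1 decimal place, 11.9835 → 4 decimal places, 67.90 → 2 decimal places; limit is 1.
Rounded to 1 decimal place: 506.8 N.

506.8 N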